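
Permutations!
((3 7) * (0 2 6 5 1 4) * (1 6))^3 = (0 4 1 2)(3 7)(5 6)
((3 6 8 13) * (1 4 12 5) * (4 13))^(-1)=(1 5 12 4 8 6 3 13)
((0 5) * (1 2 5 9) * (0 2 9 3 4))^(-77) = (0 3 4)(1 9)(2 5)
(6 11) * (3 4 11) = (3 4 11 6) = [0, 1, 2, 4, 11, 5, 3, 7, 8, 9, 10, 6]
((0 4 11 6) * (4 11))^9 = ((0 11 6))^9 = (11)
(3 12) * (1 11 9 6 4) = [0, 11, 2, 12, 1, 5, 4, 7, 8, 6, 10, 9, 3] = (1 11 9 6 4)(3 12)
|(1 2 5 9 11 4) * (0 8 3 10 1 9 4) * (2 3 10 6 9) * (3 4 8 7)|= |(0 7 3 6 9 11)(1 4 2 5 8 10)|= 6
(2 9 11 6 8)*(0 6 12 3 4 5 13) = (0 6 8 2 9 11 12 3 4 5 13) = [6, 1, 9, 4, 5, 13, 8, 7, 2, 11, 10, 12, 3, 0]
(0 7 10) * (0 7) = (7 10) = [0, 1, 2, 3, 4, 5, 6, 10, 8, 9, 7]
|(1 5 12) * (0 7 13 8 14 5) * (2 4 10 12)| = |(0 7 13 8 14 5 2 4 10 12 1)| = 11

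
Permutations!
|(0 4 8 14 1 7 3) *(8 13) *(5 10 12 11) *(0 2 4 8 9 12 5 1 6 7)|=|(0 8 14 6 7 3 2 4 13 9 12 11 1)(5 10)|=26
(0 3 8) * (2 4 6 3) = (0 2 4 6 3 8) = [2, 1, 4, 8, 6, 5, 3, 7, 0]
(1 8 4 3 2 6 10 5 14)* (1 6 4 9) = [0, 8, 4, 2, 3, 14, 10, 7, 9, 1, 5, 11, 12, 13, 6] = (1 8 9)(2 4 3)(5 14 6 10)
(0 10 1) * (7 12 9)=(0 10 1)(7 12 9)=[10, 0, 2, 3, 4, 5, 6, 12, 8, 7, 1, 11, 9]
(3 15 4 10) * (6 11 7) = (3 15 4 10)(6 11 7) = [0, 1, 2, 15, 10, 5, 11, 6, 8, 9, 3, 7, 12, 13, 14, 4]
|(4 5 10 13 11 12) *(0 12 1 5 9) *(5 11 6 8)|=20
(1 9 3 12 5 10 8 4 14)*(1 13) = (1 9 3 12 5 10 8 4 14 13) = [0, 9, 2, 12, 14, 10, 6, 7, 4, 3, 8, 11, 5, 1, 13]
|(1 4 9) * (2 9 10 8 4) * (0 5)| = 6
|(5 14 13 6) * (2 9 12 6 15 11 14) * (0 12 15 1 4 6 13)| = 12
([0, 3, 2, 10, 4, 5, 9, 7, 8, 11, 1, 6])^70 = [0, 3, 2, 10, 4, 5, 9, 7, 8, 11, 1, 6]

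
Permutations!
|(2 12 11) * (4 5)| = 6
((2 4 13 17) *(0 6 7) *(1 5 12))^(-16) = (17)(0 7 6)(1 12 5)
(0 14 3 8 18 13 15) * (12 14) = [12, 1, 2, 8, 4, 5, 6, 7, 18, 9, 10, 11, 14, 15, 3, 0, 16, 17, 13] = (0 12 14 3 8 18 13 15)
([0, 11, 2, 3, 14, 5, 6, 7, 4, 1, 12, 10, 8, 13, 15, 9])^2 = [0, 10, 2, 3, 15, 5, 6, 7, 14, 11, 8, 12, 4, 13, 9, 1]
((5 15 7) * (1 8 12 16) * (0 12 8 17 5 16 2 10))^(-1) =((0 12 2 10)(1 17 5 15 7 16))^(-1) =(0 10 2 12)(1 16 7 15 5 17)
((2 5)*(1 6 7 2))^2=((1 6 7 2 5))^2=(1 7 5 6 2)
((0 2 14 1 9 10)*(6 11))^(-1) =((0 2 14 1 9 10)(6 11))^(-1) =(0 10 9 1 14 2)(6 11)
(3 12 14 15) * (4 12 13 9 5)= (3 13 9 5 4 12 14 15)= [0, 1, 2, 13, 12, 4, 6, 7, 8, 5, 10, 11, 14, 9, 15, 3]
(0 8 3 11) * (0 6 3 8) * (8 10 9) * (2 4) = [0, 1, 4, 11, 2, 5, 3, 7, 10, 8, 9, 6] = (2 4)(3 11 6)(8 10 9)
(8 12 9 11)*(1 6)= (1 6)(8 12 9 11)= [0, 6, 2, 3, 4, 5, 1, 7, 12, 11, 10, 8, 9]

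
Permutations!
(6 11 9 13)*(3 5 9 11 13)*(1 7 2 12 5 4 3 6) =(1 7 2 12 5 9 6 13)(3 4) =[0, 7, 12, 4, 3, 9, 13, 2, 8, 6, 10, 11, 5, 1]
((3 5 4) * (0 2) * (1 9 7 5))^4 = ((0 2)(1 9 7 5 4 3))^4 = (1 4 7)(3 5 9)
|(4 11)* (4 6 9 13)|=5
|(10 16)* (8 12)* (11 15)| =2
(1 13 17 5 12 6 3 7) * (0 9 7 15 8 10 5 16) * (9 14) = (0 14 9 7 1 13 17 16)(3 15 8 10 5 12 6) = [14, 13, 2, 15, 4, 12, 3, 1, 10, 7, 5, 11, 6, 17, 9, 8, 0, 16]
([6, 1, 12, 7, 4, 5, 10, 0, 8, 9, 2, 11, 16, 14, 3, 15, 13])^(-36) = (0 12 3 10 13)(2 14 6 16 7)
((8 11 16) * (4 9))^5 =((4 9)(8 11 16))^5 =(4 9)(8 16 11)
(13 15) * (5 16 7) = [0, 1, 2, 3, 4, 16, 6, 5, 8, 9, 10, 11, 12, 15, 14, 13, 7] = (5 16 7)(13 15)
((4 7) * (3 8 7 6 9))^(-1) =(3 9 6 4 7 8)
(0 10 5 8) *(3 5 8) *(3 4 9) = [10, 1, 2, 5, 9, 4, 6, 7, 0, 3, 8] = (0 10 8)(3 5 4 9)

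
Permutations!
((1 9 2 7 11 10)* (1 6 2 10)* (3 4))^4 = (1 2 9 7 10 11 6)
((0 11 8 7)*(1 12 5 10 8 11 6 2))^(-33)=(0 1 10)(2 5 7)(6 12 8)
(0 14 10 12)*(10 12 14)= (0 10 14 12)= [10, 1, 2, 3, 4, 5, 6, 7, 8, 9, 14, 11, 0, 13, 12]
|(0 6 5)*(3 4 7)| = |(0 6 5)(3 4 7)| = 3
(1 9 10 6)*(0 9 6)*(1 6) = (0 9 10) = [9, 1, 2, 3, 4, 5, 6, 7, 8, 10, 0]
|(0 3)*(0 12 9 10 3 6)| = 4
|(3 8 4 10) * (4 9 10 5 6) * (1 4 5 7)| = |(1 4 7)(3 8 9 10)(5 6)| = 12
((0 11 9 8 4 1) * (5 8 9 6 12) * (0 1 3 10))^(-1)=((0 11 6 12 5 8 4 3 10))^(-1)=(0 10 3 4 8 5 12 6 11)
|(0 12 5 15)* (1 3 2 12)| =7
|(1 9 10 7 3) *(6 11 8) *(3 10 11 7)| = 8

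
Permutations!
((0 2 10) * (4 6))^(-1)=(0 10 2)(4 6)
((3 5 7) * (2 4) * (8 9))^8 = ((2 4)(3 5 7)(8 9))^8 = (9)(3 7 5)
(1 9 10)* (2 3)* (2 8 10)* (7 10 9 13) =[0, 13, 3, 8, 4, 5, 6, 10, 9, 2, 1, 11, 12, 7] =(1 13 7 10)(2 3 8 9)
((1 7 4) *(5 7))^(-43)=(1 5 7 4)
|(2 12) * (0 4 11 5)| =|(0 4 11 5)(2 12)| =4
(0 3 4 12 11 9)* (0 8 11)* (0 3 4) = [4, 1, 2, 0, 12, 5, 6, 7, 11, 8, 10, 9, 3] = (0 4 12 3)(8 11 9)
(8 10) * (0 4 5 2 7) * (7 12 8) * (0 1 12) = [4, 12, 0, 3, 5, 2, 6, 1, 10, 9, 7, 11, 8] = (0 4 5 2)(1 12 8 10 7)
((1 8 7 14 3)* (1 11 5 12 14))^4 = (1 8 7)(3 14 12 5 11)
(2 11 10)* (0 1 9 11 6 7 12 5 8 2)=(0 1 9 11 10)(2 6 7 12 5 8)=[1, 9, 6, 3, 4, 8, 7, 12, 2, 11, 0, 10, 5]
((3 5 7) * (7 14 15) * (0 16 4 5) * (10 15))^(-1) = (0 3 7 15 10 14 5 4 16)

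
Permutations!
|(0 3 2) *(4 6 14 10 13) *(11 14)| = |(0 3 2)(4 6 11 14 10 13)| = 6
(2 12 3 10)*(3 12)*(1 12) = (1 12)(2 3 10) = [0, 12, 3, 10, 4, 5, 6, 7, 8, 9, 2, 11, 1]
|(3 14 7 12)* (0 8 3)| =6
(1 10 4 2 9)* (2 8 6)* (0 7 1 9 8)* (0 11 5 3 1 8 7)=(1 10 4 11 5 3)(2 7 8 6)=[0, 10, 7, 1, 11, 3, 2, 8, 6, 9, 4, 5]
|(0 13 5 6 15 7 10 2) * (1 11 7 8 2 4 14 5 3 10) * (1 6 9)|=15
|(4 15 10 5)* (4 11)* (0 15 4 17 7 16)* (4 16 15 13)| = 12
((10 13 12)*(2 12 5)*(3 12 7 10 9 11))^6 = ((2 7 10 13 5)(3 12 9 11))^6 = (2 7 10 13 5)(3 9)(11 12)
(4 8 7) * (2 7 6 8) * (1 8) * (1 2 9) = (1 8 6 2 7 4 9) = [0, 8, 7, 3, 9, 5, 2, 4, 6, 1]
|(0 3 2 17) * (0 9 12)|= |(0 3 2 17 9 12)|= 6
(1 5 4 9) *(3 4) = (1 5 3 4 9) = [0, 5, 2, 4, 9, 3, 6, 7, 8, 1]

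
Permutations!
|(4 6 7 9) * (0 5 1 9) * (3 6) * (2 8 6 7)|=|(0 5 1 9 4 3 7)(2 8 6)|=21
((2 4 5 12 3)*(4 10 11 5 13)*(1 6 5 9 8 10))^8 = (13)(1 5 3)(2 6 12)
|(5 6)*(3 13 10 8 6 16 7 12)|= |(3 13 10 8 6 5 16 7 12)|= 9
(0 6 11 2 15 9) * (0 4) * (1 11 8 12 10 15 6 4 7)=(0 4)(1 11 2 6 8 12 10 15 9 7)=[4, 11, 6, 3, 0, 5, 8, 1, 12, 7, 15, 2, 10, 13, 14, 9]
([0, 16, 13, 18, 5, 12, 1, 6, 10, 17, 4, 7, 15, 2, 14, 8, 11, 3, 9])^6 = [0, 16, 2, 9, 4, 5, 1, 6, 8, 3, 10, 7, 12, 13, 14, 15, 11, 18, 17]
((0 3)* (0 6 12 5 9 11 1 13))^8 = (0 13 1 11 9 5 12 6 3) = ((0 3 6 12 5 9 11 1 13))^8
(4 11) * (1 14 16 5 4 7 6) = (1 14 16 5 4 11 7 6) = [0, 14, 2, 3, 11, 4, 1, 6, 8, 9, 10, 7, 12, 13, 16, 15, 5]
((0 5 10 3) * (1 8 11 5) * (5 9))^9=((0 1 8 11 9 5 10 3))^9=(0 1 8 11 9 5 10 3)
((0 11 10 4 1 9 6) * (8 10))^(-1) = ((0 11 8 10 4 1 9 6))^(-1) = (0 6 9 1 4 10 8 11)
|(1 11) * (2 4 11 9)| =|(1 9 2 4 11)| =5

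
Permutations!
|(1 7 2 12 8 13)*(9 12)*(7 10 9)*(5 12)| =|(1 10 9 5 12 8 13)(2 7)| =14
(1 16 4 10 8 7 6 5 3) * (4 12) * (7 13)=(1 16 12 4 10 8 13 7 6 5 3)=[0, 16, 2, 1, 10, 3, 5, 6, 13, 9, 8, 11, 4, 7, 14, 15, 12]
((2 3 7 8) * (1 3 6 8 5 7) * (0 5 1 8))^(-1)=((0 5 7 1 3 8 2 6))^(-1)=(0 6 2 8 3 1 7 5)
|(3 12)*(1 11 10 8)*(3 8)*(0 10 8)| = 12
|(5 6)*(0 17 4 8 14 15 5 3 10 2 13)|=12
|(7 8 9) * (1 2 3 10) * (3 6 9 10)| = 7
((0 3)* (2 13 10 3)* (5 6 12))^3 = (0 10 2 3 13)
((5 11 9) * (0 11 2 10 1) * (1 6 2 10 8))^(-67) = (0 6 11 2 9 8 5 1 10)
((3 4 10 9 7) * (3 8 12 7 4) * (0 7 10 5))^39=(0 5 4 9 10 12 8 7)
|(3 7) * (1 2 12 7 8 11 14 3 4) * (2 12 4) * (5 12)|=|(1 5 12 7 2 4)(3 8 11 14)|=12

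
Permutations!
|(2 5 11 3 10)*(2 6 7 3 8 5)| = |(3 10 6 7)(5 11 8)| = 12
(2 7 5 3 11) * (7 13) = (2 13 7 5 3 11) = [0, 1, 13, 11, 4, 3, 6, 5, 8, 9, 10, 2, 12, 7]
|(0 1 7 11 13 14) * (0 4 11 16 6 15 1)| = |(1 7 16 6 15)(4 11 13 14)| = 20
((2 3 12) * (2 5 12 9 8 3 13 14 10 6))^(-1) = ((2 13 14 10 6)(3 9 8)(5 12))^(-1) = (2 6 10 14 13)(3 8 9)(5 12)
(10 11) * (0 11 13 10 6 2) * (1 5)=[11, 5, 0, 3, 4, 1, 2, 7, 8, 9, 13, 6, 12, 10]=(0 11 6 2)(1 5)(10 13)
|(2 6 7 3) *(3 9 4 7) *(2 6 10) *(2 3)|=|(2 10 3 6)(4 7 9)|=12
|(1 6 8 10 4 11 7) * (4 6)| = 12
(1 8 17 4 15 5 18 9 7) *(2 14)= [0, 8, 14, 3, 15, 18, 6, 1, 17, 7, 10, 11, 12, 13, 2, 5, 16, 4, 9]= (1 8 17 4 15 5 18 9 7)(2 14)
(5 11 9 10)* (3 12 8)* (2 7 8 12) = (12)(2 7 8 3)(5 11 9 10) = [0, 1, 7, 2, 4, 11, 6, 8, 3, 10, 5, 9, 12]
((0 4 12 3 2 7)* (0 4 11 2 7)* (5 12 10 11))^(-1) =((0 5 12 3 7 4 10 11 2))^(-1) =(0 2 11 10 4 7 3 12 5)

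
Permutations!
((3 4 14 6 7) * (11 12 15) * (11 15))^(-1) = (15)(3 7 6 14 4)(11 12)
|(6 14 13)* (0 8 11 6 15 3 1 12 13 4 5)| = 35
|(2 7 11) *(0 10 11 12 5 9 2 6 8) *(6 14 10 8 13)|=30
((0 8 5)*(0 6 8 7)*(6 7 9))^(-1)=(0 7 5 8 6 9)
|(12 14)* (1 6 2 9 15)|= |(1 6 2 9 15)(12 14)|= 10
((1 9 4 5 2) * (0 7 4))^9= ((0 7 4 5 2 1 9))^9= (0 4 2 9 7 5 1)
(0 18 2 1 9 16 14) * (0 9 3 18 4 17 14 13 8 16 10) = (0 4 17 14 9 10)(1 3 18 2)(8 16 13) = [4, 3, 1, 18, 17, 5, 6, 7, 16, 10, 0, 11, 12, 8, 9, 15, 13, 14, 2]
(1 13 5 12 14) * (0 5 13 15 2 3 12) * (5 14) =(0 14 1 15 2 3 12 5) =[14, 15, 3, 12, 4, 0, 6, 7, 8, 9, 10, 11, 5, 13, 1, 2]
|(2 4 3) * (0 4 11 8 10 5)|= |(0 4 3 2 11 8 10 5)|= 8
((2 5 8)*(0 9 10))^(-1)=(0 10 9)(2 8 5)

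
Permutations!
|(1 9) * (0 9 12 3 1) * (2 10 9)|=12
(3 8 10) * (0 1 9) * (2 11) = (0 1 9)(2 11)(3 8 10) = [1, 9, 11, 8, 4, 5, 6, 7, 10, 0, 3, 2]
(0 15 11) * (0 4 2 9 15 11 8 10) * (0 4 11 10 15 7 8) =(0 10 4 2 9 7 8 15) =[10, 1, 9, 3, 2, 5, 6, 8, 15, 7, 4, 11, 12, 13, 14, 0]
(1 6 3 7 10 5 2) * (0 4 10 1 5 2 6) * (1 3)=[4, 0, 5, 7, 10, 6, 1, 3, 8, 9, 2]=(0 4 10 2 5 6 1)(3 7)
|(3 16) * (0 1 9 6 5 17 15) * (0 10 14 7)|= |(0 1 9 6 5 17 15 10 14 7)(3 16)|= 10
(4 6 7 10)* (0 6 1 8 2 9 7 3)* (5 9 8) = [6, 5, 8, 0, 1, 9, 3, 10, 2, 7, 4] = (0 6 3)(1 5 9 7 10 4)(2 8)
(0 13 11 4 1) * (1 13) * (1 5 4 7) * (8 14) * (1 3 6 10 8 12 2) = [5, 0, 1, 6, 13, 4, 10, 3, 14, 9, 8, 7, 2, 11, 12] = (0 5 4 13 11 7 3 6 10 8 14 12 2 1)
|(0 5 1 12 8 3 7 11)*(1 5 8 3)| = |(0 8 1 12 3 7 11)| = 7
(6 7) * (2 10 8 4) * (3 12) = (2 10 8 4)(3 12)(6 7) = [0, 1, 10, 12, 2, 5, 7, 6, 4, 9, 8, 11, 3]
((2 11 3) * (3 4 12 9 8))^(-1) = (2 3 8 9 12 4 11)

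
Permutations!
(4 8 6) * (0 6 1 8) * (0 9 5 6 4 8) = (0 4 9 5 6 8 1) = [4, 0, 2, 3, 9, 6, 8, 7, 1, 5]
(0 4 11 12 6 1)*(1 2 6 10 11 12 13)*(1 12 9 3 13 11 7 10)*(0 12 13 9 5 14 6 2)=(0 4 5 14 6)(1 12)(3 9)(7 10)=[4, 12, 2, 9, 5, 14, 0, 10, 8, 3, 7, 11, 1, 13, 6]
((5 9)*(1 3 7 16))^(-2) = (1 7)(3 16)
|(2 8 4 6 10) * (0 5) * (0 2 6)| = |(0 5 2 8 4)(6 10)| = 10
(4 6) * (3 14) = [0, 1, 2, 14, 6, 5, 4, 7, 8, 9, 10, 11, 12, 13, 3] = (3 14)(4 6)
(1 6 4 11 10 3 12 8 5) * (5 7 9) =(1 6 4 11 10 3 12 8 7 9 5) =[0, 6, 2, 12, 11, 1, 4, 9, 7, 5, 3, 10, 8]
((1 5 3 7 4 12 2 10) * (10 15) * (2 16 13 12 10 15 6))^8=((1 5 3 7 4 10)(2 6)(12 16 13))^8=(1 3 4)(5 7 10)(12 13 16)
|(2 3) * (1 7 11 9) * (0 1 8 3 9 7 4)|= 12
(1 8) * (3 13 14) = (1 8)(3 13 14) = [0, 8, 2, 13, 4, 5, 6, 7, 1, 9, 10, 11, 12, 14, 3]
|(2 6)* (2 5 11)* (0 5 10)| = 6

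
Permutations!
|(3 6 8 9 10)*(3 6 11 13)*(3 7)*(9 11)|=8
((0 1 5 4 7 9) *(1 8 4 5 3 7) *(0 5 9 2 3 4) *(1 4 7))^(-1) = ((0 8)(1 7 2 3)(5 9))^(-1) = (0 8)(1 3 2 7)(5 9)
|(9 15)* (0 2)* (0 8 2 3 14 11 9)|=6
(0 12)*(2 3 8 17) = (0 12)(2 3 8 17) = [12, 1, 3, 8, 4, 5, 6, 7, 17, 9, 10, 11, 0, 13, 14, 15, 16, 2]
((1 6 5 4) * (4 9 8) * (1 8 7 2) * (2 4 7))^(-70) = (9)(4 7 8)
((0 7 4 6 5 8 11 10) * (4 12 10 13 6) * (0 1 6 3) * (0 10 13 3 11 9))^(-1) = (0 9 8 5 6 1 10 3 11 13 12 7)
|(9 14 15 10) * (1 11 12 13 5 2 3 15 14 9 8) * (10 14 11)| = 24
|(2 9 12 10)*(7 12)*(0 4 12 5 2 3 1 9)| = |(0 4 12 10 3 1 9 7 5 2)| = 10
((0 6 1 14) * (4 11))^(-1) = (0 14 1 6)(4 11)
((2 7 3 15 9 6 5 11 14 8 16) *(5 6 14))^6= ((2 7 3 15 9 14 8 16)(5 11))^6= (2 8 9 3)(7 16 14 15)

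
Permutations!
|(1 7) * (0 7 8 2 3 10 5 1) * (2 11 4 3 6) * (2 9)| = 42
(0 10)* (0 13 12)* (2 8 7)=(0 10 13 12)(2 8 7)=[10, 1, 8, 3, 4, 5, 6, 2, 7, 9, 13, 11, 0, 12]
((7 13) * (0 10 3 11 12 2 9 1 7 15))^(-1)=((0 10 3 11 12 2 9 1 7 13 15))^(-1)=(0 15 13 7 1 9 2 12 11 3 10)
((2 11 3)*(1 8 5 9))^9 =((1 8 5 9)(2 11 3))^9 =(11)(1 8 5 9)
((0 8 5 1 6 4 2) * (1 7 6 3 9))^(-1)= (0 2 4 6 7 5 8)(1 9 3)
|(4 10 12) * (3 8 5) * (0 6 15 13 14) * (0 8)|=|(0 6 15 13 14 8 5 3)(4 10 12)|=24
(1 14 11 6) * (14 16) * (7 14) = (1 16 7 14 11 6) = [0, 16, 2, 3, 4, 5, 1, 14, 8, 9, 10, 6, 12, 13, 11, 15, 7]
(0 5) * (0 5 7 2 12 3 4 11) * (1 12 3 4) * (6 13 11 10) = (0 7 2 3 1 12 4 10 6 13 11) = [7, 12, 3, 1, 10, 5, 13, 2, 8, 9, 6, 0, 4, 11]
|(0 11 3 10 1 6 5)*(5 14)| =8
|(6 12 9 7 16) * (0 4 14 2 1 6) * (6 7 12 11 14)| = |(0 4 6 11 14 2 1 7 16)(9 12)| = 18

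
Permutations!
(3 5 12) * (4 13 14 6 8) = [0, 1, 2, 5, 13, 12, 8, 7, 4, 9, 10, 11, 3, 14, 6] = (3 5 12)(4 13 14 6 8)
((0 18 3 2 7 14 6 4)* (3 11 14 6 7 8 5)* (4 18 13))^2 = ((0 13 4)(2 8 5 3)(6 18 11 14 7))^2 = (0 4 13)(2 5)(3 8)(6 11 7 18 14)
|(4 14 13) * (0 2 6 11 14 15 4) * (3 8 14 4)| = 10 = |(0 2 6 11 4 15 3 8 14 13)|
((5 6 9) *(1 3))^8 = (5 9 6)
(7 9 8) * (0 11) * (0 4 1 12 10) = [11, 12, 2, 3, 1, 5, 6, 9, 7, 8, 0, 4, 10] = (0 11 4 1 12 10)(7 9 8)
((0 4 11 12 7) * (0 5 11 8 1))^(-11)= ((0 4 8 1)(5 11 12 7))^(-11)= (0 4 8 1)(5 11 12 7)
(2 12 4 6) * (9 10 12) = (2 9 10 12 4 6) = [0, 1, 9, 3, 6, 5, 2, 7, 8, 10, 12, 11, 4]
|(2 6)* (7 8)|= |(2 6)(7 8)|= 2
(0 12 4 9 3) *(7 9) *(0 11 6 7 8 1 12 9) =(0 9 3 11 6 7)(1 12 4 8) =[9, 12, 2, 11, 8, 5, 7, 0, 1, 3, 10, 6, 4]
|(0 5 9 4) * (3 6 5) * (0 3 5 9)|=|(0 5)(3 6 9 4)|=4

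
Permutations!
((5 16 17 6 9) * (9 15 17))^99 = ((5 16 9)(6 15 17))^99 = (17)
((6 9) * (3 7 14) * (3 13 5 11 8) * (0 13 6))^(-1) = (0 9 6 14 7 3 8 11 5 13)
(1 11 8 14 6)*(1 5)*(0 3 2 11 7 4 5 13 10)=(0 3 2 11 8 14 6 13 10)(1 7 4 5)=[3, 7, 11, 2, 5, 1, 13, 4, 14, 9, 0, 8, 12, 10, 6]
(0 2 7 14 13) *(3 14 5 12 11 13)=[2, 1, 7, 14, 4, 12, 6, 5, 8, 9, 10, 13, 11, 0, 3]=(0 2 7 5 12 11 13)(3 14)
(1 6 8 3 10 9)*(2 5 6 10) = [0, 10, 5, 2, 4, 6, 8, 7, 3, 1, 9] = (1 10 9)(2 5 6 8 3)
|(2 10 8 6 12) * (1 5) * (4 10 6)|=|(1 5)(2 6 12)(4 10 8)|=6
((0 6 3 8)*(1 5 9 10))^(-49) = (0 8 3 6)(1 10 9 5)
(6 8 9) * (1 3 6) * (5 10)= (1 3 6 8 9)(5 10)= [0, 3, 2, 6, 4, 10, 8, 7, 9, 1, 5]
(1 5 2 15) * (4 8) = (1 5 2 15)(4 8) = [0, 5, 15, 3, 8, 2, 6, 7, 4, 9, 10, 11, 12, 13, 14, 1]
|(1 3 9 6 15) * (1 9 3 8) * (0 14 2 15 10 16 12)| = |(0 14 2 15 9 6 10 16 12)(1 8)| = 18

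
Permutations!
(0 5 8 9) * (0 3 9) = (0 5 8)(3 9) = [5, 1, 2, 9, 4, 8, 6, 7, 0, 3]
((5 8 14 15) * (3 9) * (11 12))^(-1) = (3 9)(5 15 14 8)(11 12)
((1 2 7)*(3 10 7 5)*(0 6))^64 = ((0 6)(1 2 5 3 10 7))^64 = (1 10 5)(2 7 3)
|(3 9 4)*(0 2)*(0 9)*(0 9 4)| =5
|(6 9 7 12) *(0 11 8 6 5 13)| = |(0 11 8 6 9 7 12 5 13)| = 9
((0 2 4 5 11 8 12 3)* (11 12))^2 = (0 4 12)(2 5 3)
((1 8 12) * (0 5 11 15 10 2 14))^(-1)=(0 14 2 10 15 11 5)(1 12 8)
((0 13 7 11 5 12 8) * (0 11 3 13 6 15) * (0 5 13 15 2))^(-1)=((0 6 2)(3 15 5 12 8 11 13 7))^(-1)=(0 2 6)(3 7 13 11 8 12 5 15)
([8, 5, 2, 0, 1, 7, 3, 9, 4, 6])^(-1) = (0 3 6 9 7 5 1 4 8)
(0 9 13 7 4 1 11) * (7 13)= (13)(0 9 7 4 1 11)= [9, 11, 2, 3, 1, 5, 6, 4, 8, 7, 10, 0, 12, 13]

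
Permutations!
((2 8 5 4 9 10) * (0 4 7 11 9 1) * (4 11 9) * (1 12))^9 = (0 1 12 4 11)(2 7)(5 10)(8 9) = ((0 11 4 12 1)(2 8 5 7 9 10))^9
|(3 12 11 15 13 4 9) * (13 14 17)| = |(3 12 11 15 14 17 13 4 9)| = 9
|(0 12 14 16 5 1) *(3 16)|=|(0 12 14 3 16 5 1)|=7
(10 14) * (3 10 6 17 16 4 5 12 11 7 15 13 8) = (3 10 14 6 17 16 4 5 12 11 7 15 13 8) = [0, 1, 2, 10, 5, 12, 17, 15, 3, 9, 14, 7, 11, 8, 6, 13, 4, 16]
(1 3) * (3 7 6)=(1 7 6 3)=[0, 7, 2, 1, 4, 5, 3, 6]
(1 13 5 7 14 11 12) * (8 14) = (1 13 5 7 8 14 11 12) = [0, 13, 2, 3, 4, 7, 6, 8, 14, 9, 10, 12, 1, 5, 11]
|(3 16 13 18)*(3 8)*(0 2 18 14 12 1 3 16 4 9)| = |(0 2 18 8 16 13 14 12 1 3 4 9)| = 12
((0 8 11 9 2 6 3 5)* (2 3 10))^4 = (0 3 11)(2 6 10)(5 9 8)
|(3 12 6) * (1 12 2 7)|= 6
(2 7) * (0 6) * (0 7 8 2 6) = (2 8)(6 7) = [0, 1, 8, 3, 4, 5, 7, 6, 2]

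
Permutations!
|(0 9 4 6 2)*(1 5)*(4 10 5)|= |(0 9 10 5 1 4 6 2)|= 8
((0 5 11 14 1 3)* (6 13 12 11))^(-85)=((0 5 6 13 12 11 14 1 3))^(-85)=(0 11 5 14 6 1 13 3 12)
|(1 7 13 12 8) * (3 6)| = 10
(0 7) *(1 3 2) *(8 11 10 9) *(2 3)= [7, 2, 1, 3, 4, 5, 6, 0, 11, 8, 9, 10]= (0 7)(1 2)(8 11 10 9)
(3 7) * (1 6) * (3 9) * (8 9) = (1 6)(3 7 8 9) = [0, 6, 2, 7, 4, 5, 1, 8, 9, 3]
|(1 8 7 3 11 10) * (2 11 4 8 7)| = 8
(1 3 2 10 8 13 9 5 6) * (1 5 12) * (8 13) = (1 3 2 10 13 9 12)(5 6) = [0, 3, 10, 2, 4, 6, 5, 7, 8, 12, 13, 11, 1, 9]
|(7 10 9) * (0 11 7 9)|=4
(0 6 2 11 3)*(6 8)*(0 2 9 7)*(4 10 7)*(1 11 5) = [8, 11, 5, 2, 10, 1, 9, 0, 6, 4, 7, 3] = (0 8 6 9 4 10 7)(1 11 3 2 5)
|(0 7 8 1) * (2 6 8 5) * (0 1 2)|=3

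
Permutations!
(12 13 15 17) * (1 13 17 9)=(1 13 15 9)(12 17)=[0, 13, 2, 3, 4, 5, 6, 7, 8, 1, 10, 11, 17, 15, 14, 9, 16, 12]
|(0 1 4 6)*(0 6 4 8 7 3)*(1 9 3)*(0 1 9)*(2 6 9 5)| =8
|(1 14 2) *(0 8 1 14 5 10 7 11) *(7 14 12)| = |(0 8 1 5 10 14 2 12 7 11)| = 10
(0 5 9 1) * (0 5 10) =[10, 5, 2, 3, 4, 9, 6, 7, 8, 1, 0] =(0 10)(1 5 9)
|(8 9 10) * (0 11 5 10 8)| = |(0 11 5 10)(8 9)| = 4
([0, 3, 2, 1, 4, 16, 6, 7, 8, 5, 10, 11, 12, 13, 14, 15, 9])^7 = (1 3)(5 16 9)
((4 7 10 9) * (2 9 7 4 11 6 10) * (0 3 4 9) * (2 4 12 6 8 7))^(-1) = ((0 3 12 6 10 2)(4 9 11 8 7))^(-1) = (0 2 10 6 12 3)(4 7 8 11 9)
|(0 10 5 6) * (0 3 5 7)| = 3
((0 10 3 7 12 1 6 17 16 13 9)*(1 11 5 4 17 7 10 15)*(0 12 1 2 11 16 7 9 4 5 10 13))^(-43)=(0 2 10 13 17 1 9 16 15 11 3 4 7 6 12)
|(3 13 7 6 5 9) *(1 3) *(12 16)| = |(1 3 13 7 6 5 9)(12 16)| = 14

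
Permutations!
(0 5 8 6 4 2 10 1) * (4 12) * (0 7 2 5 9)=[9, 7, 10, 3, 5, 8, 12, 2, 6, 0, 1, 11, 4]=(0 9)(1 7 2 10)(4 5 8 6 12)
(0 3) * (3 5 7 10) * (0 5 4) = (0 4)(3 5 7 10) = [4, 1, 2, 5, 0, 7, 6, 10, 8, 9, 3]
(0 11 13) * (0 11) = (11 13) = [0, 1, 2, 3, 4, 5, 6, 7, 8, 9, 10, 13, 12, 11]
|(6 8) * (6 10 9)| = |(6 8 10 9)| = 4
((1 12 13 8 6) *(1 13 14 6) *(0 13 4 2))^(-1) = ((0 13 8 1 12 14 6 4 2))^(-1) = (0 2 4 6 14 12 1 8 13)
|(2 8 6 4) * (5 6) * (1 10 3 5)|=|(1 10 3 5 6 4 2 8)|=8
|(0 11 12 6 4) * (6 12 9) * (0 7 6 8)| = |(12)(0 11 9 8)(4 7 6)| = 12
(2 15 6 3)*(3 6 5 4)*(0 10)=(0 10)(2 15 5 4 3)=[10, 1, 15, 2, 3, 4, 6, 7, 8, 9, 0, 11, 12, 13, 14, 5]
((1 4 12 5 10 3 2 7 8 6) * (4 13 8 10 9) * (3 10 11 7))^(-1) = (1 6 8 13)(2 3)(4 9 5 12)(7 11)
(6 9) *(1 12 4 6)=(1 12 4 6 9)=[0, 12, 2, 3, 6, 5, 9, 7, 8, 1, 10, 11, 4]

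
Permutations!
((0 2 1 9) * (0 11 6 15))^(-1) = ((0 2 1 9 11 6 15))^(-1) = (0 15 6 11 9 1 2)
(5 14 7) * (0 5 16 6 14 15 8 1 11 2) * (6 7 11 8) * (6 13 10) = (0 5 15 13 10 6 14 11 2)(1 8)(7 16) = [5, 8, 0, 3, 4, 15, 14, 16, 1, 9, 6, 2, 12, 10, 11, 13, 7]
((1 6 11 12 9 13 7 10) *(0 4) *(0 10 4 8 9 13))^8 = (13)(0 9 8)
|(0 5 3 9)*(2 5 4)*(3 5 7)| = 6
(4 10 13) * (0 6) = [6, 1, 2, 3, 10, 5, 0, 7, 8, 9, 13, 11, 12, 4] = (0 6)(4 10 13)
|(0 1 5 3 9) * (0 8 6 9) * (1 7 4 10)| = |(0 7 4 10 1 5 3)(6 9 8)| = 21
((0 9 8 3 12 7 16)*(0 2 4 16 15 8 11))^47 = (0 11 9)(2 16 4)(3 7 8 12 15)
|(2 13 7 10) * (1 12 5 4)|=|(1 12 5 4)(2 13 7 10)|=4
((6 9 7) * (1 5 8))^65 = (1 8 5)(6 7 9)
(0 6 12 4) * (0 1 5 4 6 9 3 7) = [9, 5, 2, 7, 1, 4, 12, 0, 8, 3, 10, 11, 6] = (0 9 3 7)(1 5 4)(6 12)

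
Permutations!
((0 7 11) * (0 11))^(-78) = ((11)(0 7))^(-78) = (11)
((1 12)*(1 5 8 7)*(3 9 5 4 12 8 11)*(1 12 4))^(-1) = (1 12 7 8)(3 11 5 9)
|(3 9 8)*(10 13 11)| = |(3 9 8)(10 13 11)| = 3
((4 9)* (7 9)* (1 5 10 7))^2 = (1 10 9)(4 5 7)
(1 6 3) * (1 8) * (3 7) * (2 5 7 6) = (1 2 5 7 3 8) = [0, 2, 5, 8, 4, 7, 6, 3, 1]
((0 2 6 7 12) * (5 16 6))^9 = (0 5 6 12 2 16 7)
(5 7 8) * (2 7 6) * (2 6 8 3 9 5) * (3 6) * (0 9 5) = (0 9)(2 7 6 3 5 8) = [9, 1, 7, 5, 4, 8, 3, 6, 2, 0]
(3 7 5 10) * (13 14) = (3 7 5 10)(13 14) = [0, 1, 2, 7, 4, 10, 6, 5, 8, 9, 3, 11, 12, 14, 13]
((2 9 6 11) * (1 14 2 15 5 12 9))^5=((1 14 2)(5 12 9 6 11 15))^5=(1 2 14)(5 15 11 6 9 12)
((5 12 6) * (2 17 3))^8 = (2 3 17)(5 6 12)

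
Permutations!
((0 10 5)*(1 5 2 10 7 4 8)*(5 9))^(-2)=((0 7 4 8 1 9 5)(2 10))^(-2)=(10)(0 9 8 7 5 1 4)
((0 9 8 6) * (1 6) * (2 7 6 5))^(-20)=((0 9 8 1 5 2 7 6))^(-20)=(0 5)(1 6)(2 9)(7 8)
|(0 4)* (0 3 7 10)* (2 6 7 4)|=10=|(0 2 6 7 10)(3 4)|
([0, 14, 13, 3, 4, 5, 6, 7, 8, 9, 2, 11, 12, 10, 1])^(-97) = (1 14)(2 10 13)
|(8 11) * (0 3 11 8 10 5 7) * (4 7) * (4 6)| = |(0 3 11 10 5 6 4 7)| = 8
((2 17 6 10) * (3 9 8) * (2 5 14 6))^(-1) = ((2 17)(3 9 8)(5 14 6 10))^(-1) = (2 17)(3 8 9)(5 10 6 14)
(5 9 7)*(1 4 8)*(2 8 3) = [0, 4, 8, 2, 3, 9, 6, 5, 1, 7] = (1 4 3 2 8)(5 9 7)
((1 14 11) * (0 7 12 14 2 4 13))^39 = ((0 7 12 14 11 1 2 4 13))^39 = (0 14 2)(1 13 12)(4 7 11)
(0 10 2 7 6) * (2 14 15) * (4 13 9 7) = (0 10 14 15 2 4 13 9 7 6) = [10, 1, 4, 3, 13, 5, 0, 6, 8, 7, 14, 11, 12, 9, 15, 2]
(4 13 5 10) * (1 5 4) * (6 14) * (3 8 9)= [0, 5, 2, 8, 13, 10, 14, 7, 9, 3, 1, 11, 12, 4, 6]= (1 5 10)(3 8 9)(4 13)(6 14)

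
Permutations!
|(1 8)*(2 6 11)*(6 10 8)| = |(1 6 11 2 10 8)| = 6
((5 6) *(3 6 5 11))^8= ((3 6 11))^8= (3 11 6)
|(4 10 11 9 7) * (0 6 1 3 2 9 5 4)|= |(0 6 1 3 2 9 7)(4 10 11 5)|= 28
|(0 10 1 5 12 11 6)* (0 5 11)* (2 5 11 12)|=|(0 10 1 12)(2 5)(6 11)|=4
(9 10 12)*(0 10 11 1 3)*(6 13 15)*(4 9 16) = (0 10 12 16 4 9 11 1 3)(6 13 15) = [10, 3, 2, 0, 9, 5, 13, 7, 8, 11, 12, 1, 16, 15, 14, 6, 4]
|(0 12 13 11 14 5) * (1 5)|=7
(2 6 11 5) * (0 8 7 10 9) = (0 8 7 10 9)(2 6 11 5) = [8, 1, 6, 3, 4, 2, 11, 10, 7, 0, 9, 5]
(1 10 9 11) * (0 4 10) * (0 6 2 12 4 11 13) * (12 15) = [11, 6, 15, 3, 10, 5, 2, 7, 8, 13, 9, 1, 4, 0, 14, 12] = (0 11 1 6 2 15 12 4 10 9 13)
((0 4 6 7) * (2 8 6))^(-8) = ((0 4 2 8 6 7))^(-8) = (0 6 2)(4 7 8)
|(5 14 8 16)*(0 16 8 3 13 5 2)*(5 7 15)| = |(0 16 2)(3 13 7 15 5 14)| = 6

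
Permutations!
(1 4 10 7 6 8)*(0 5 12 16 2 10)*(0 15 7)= (0 5 12 16 2 10)(1 4 15 7 6 8)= [5, 4, 10, 3, 15, 12, 8, 6, 1, 9, 0, 11, 16, 13, 14, 7, 2]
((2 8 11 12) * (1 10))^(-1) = ((1 10)(2 8 11 12))^(-1) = (1 10)(2 12 11 8)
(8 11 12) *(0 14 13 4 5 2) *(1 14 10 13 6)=(0 10 13 4 5 2)(1 14 6)(8 11 12)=[10, 14, 0, 3, 5, 2, 1, 7, 11, 9, 13, 12, 8, 4, 6]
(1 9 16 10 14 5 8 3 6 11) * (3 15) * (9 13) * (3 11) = (1 13 9 16 10 14 5 8 15 11)(3 6) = [0, 13, 2, 6, 4, 8, 3, 7, 15, 16, 14, 1, 12, 9, 5, 11, 10]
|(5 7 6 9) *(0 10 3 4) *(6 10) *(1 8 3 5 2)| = |(0 6 9 2 1 8 3 4)(5 7 10)| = 24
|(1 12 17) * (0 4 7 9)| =12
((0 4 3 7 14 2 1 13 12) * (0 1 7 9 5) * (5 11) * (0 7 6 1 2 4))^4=((1 13 12 2 6)(3 9 11 5 7 14 4))^4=(1 6 2 12 13)(3 7 9 14 11 4 5)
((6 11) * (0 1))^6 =((0 1)(6 11))^6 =(11)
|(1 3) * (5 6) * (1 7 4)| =|(1 3 7 4)(5 6)| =4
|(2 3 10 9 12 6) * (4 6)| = |(2 3 10 9 12 4 6)| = 7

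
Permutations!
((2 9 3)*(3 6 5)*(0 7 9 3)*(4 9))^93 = ((0 7 4 9 6 5)(2 3))^93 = (0 9)(2 3)(4 5)(6 7)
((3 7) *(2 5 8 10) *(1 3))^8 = (10)(1 7 3)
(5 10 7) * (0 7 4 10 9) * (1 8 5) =(0 7 1 8 5 9)(4 10) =[7, 8, 2, 3, 10, 9, 6, 1, 5, 0, 4]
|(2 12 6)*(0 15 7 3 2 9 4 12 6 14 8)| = 11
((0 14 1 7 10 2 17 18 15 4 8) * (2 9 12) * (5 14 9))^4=(0 17 8 2 4 12 15 9 18)(1 14 5 10 7)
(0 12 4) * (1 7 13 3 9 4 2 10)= (0 12 2 10 1 7 13 3 9 4)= [12, 7, 10, 9, 0, 5, 6, 13, 8, 4, 1, 11, 2, 3]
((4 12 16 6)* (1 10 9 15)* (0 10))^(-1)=(0 1 15 9 10)(4 6 16 12)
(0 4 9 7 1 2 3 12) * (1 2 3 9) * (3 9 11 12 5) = (0 4 1 9 7 2 11 12)(3 5) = [4, 9, 11, 5, 1, 3, 6, 2, 8, 7, 10, 12, 0]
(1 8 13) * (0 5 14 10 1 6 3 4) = (0 5 14 10 1 8 13 6 3 4) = [5, 8, 2, 4, 0, 14, 3, 7, 13, 9, 1, 11, 12, 6, 10]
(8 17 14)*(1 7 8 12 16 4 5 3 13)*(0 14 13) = [14, 7, 2, 0, 5, 3, 6, 8, 17, 9, 10, 11, 16, 1, 12, 15, 4, 13] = (0 14 12 16 4 5 3)(1 7 8 17 13)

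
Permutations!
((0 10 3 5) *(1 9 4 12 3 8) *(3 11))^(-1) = ((0 10 8 1 9 4 12 11 3 5))^(-1) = (0 5 3 11 12 4 9 1 8 10)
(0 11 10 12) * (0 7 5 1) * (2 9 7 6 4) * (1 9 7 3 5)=(0 11 10 12 6 4 2 7 1)(3 5 9)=[11, 0, 7, 5, 2, 9, 4, 1, 8, 3, 12, 10, 6]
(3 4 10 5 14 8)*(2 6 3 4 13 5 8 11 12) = (2 6 3 13 5 14 11 12)(4 10 8) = [0, 1, 6, 13, 10, 14, 3, 7, 4, 9, 8, 12, 2, 5, 11]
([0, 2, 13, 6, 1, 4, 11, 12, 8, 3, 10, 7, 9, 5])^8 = (1 5 2 4 13)(3 11 12)(6 7 9)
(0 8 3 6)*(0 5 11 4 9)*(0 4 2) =(0 8 3 6 5 11 2)(4 9) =[8, 1, 0, 6, 9, 11, 5, 7, 3, 4, 10, 2]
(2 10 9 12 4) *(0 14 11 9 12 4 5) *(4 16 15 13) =(0 14 11 9 16 15 13 4 2 10 12 5) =[14, 1, 10, 3, 2, 0, 6, 7, 8, 16, 12, 9, 5, 4, 11, 13, 15]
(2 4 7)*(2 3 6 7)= (2 4)(3 6 7)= [0, 1, 4, 6, 2, 5, 7, 3]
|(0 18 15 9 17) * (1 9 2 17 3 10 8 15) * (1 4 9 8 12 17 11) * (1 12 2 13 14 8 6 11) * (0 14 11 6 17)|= |(0 18 4 9 3 10 2 1 17 14 8 15 13 11 12)|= 15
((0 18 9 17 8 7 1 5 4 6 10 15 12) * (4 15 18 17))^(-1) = (0 12 15 5 1 7 8 17)(4 9 18 10 6)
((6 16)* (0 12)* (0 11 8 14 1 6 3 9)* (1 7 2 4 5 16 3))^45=(0 8 2 16 3 12 14 4 1 9 11 7 5 6)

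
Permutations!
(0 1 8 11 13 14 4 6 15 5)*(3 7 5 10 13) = [1, 8, 2, 7, 6, 0, 15, 5, 11, 9, 13, 3, 12, 14, 4, 10] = (0 1 8 11 3 7 5)(4 6 15 10 13 14)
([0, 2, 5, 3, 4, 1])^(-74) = [0, 2, 5, 3, 4, 1]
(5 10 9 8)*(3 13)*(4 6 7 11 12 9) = (3 13)(4 6 7 11 12 9 8 5 10) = [0, 1, 2, 13, 6, 10, 7, 11, 5, 8, 4, 12, 9, 3]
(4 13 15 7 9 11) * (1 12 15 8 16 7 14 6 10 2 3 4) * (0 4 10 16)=(0 4 13 8)(1 12 15 14 6 16 7 9 11)(2 3 10)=[4, 12, 3, 10, 13, 5, 16, 9, 0, 11, 2, 1, 15, 8, 6, 14, 7]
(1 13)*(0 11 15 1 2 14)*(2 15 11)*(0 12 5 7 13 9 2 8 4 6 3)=(0 8 4 6 3)(1 9 2 14 12 5 7 13 15)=[8, 9, 14, 0, 6, 7, 3, 13, 4, 2, 10, 11, 5, 15, 12, 1]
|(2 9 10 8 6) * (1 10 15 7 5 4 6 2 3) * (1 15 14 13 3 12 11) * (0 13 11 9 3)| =|(0 13)(1 10 8 2 3 15 7 5 4 6 12 9 14 11)| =14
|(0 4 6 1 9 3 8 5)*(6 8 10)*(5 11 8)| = |(0 4 5)(1 9 3 10 6)(8 11)| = 30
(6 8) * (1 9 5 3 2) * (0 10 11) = (0 10 11)(1 9 5 3 2)(6 8) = [10, 9, 1, 2, 4, 3, 8, 7, 6, 5, 11, 0]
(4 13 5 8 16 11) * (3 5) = [0, 1, 2, 5, 13, 8, 6, 7, 16, 9, 10, 4, 12, 3, 14, 15, 11] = (3 5 8 16 11 4 13)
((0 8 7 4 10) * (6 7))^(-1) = (0 10 4 7 6 8)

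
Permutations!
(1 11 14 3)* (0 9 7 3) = (0 9 7 3 1 11 14) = [9, 11, 2, 1, 4, 5, 6, 3, 8, 7, 10, 14, 12, 13, 0]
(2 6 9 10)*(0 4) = (0 4)(2 6 9 10) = [4, 1, 6, 3, 0, 5, 9, 7, 8, 10, 2]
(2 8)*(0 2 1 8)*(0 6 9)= [2, 8, 6, 3, 4, 5, 9, 7, 1, 0]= (0 2 6 9)(1 8)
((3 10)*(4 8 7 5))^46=((3 10)(4 8 7 5))^46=(10)(4 7)(5 8)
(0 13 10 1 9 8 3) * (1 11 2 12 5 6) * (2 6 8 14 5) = [13, 9, 12, 0, 4, 8, 1, 7, 3, 14, 11, 6, 2, 10, 5] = (0 13 10 11 6 1 9 14 5 8 3)(2 12)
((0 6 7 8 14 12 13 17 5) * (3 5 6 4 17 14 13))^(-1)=(0 5 3 12 14 13 8 7 6 17 4)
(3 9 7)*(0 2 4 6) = [2, 1, 4, 9, 6, 5, 0, 3, 8, 7] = (0 2 4 6)(3 9 7)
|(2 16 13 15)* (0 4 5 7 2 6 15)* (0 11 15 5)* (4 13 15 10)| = 30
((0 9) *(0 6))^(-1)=(0 6 9)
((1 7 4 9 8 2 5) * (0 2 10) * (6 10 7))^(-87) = ((0 2 5 1 6 10)(4 9 8 7))^(-87) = (0 1)(2 6)(4 9 8 7)(5 10)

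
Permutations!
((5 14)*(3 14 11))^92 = (14)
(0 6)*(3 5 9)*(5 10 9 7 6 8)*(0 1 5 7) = [8, 5, 2, 10, 4, 0, 1, 6, 7, 3, 9] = (0 8 7 6 1 5)(3 10 9)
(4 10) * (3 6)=(3 6)(4 10)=[0, 1, 2, 6, 10, 5, 3, 7, 8, 9, 4]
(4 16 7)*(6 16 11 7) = (4 11 7)(6 16) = [0, 1, 2, 3, 11, 5, 16, 4, 8, 9, 10, 7, 12, 13, 14, 15, 6]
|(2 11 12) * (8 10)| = 6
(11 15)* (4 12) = (4 12)(11 15) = [0, 1, 2, 3, 12, 5, 6, 7, 8, 9, 10, 15, 4, 13, 14, 11]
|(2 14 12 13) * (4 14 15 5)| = 7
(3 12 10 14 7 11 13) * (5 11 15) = (3 12 10 14 7 15 5 11 13) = [0, 1, 2, 12, 4, 11, 6, 15, 8, 9, 14, 13, 10, 3, 7, 5]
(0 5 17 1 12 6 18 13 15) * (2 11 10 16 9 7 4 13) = (0 5 17 1 12 6 18 2 11 10 16 9 7 4 13 15) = [5, 12, 11, 3, 13, 17, 18, 4, 8, 7, 16, 10, 6, 15, 14, 0, 9, 1, 2]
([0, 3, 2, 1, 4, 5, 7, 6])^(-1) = [0, 3, 2, 1, 4, 5, 7, 6]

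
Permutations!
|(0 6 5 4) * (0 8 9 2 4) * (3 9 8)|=12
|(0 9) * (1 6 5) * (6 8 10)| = 10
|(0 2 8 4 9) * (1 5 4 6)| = |(0 2 8 6 1 5 4 9)| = 8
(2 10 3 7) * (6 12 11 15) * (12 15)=[0, 1, 10, 7, 4, 5, 15, 2, 8, 9, 3, 12, 11, 13, 14, 6]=(2 10 3 7)(6 15)(11 12)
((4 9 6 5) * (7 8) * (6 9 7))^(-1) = ((9)(4 7 8 6 5))^(-1) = (9)(4 5 6 8 7)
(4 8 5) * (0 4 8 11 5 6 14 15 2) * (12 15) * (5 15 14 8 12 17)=(0 4 11 15 2)(5 12 14 17)(6 8)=[4, 1, 0, 3, 11, 12, 8, 7, 6, 9, 10, 15, 14, 13, 17, 2, 16, 5]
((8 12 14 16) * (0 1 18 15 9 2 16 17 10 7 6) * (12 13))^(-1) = ((0 1 18 15 9 2 16 8 13 12 14 17 10 7 6))^(-1) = (0 6 7 10 17 14 12 13 8 16 2 9 15 18 1)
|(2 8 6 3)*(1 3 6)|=|(1 3 2 8)|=4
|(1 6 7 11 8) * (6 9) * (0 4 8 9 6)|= 8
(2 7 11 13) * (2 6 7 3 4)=(2 3 4)(6 7 11 13)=[0, 1, 3, 4, 2, 5, 7, 11, 8, 9, 10, 13, 12, 6]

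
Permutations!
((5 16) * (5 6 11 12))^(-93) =(5 6 12 16 11)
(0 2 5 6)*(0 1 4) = (0 2 5 6 1 4) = [2, 4, 5, 3, 0, 6, 1]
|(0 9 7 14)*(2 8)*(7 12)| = |(0 9 12 7 14)(2 8)| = 10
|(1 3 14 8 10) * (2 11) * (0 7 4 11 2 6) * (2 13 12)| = |(0 7 4 11 6)(1 3 14 8 10)(2 13 12)| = 15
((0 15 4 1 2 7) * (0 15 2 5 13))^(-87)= ((0 2 7 15 4 1 5 13))^(-87)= (0 2 7 15 4 1 5 13)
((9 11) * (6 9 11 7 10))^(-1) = (11)(6 10 7 9)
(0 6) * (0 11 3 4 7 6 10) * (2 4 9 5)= [10, 1, 4, 9, 7, 2, 11, 6, 8, 5, 0, 3]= (0 10)(2 4 7 6 11 3 9 5)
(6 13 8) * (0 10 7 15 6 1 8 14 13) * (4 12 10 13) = (0 13 14 4 12 10 7 15 6)(1 8) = [13, 8, 2, 3, 12, 5, 0, 15, 1, 9, 7, 11, 10, 14, 4, 6]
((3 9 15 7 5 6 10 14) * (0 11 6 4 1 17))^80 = (0 6 14 9 7 4 17 11 10 3 15 5 1)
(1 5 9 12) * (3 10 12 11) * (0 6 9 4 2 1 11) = [6, 5, 1, 10, 2, 4, 9, 7, 8, 0, 12, 3, 11] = (0 6 9)(1 5 4 2)(3 10 12 11)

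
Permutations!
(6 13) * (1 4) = (1 4)(6 13) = [0, 4, 2, 3, 1, 5, 13, 7, 8, 9, 10, 11, 12, 6]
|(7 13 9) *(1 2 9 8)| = 6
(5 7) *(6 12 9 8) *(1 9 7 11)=(1 9 8 6 12 7 5 11)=[0, 9, 2, 3, 4, 11, 12, 5, 6, 8, 10, 1, 7]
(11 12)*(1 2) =(1 2)(11 12) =[0, 2, 1, 3, 4, 5, 6, 7, 8, 9, 10, 12, 11]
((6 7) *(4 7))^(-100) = (4 6 7)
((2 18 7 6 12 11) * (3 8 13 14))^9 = (2 6)(3 8 13 14)(7 11)(12 18)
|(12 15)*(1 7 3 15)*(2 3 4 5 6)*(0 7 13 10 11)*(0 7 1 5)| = 42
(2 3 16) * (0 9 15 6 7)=(0 9 15 6 7)(2 3 16)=[9, 1, 3, 16, 4, 5, 7, 0, 8, 15, 10, 11, 12, 13, 14, 6, 2]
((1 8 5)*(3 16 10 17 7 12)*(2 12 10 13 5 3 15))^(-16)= ((1 8 3 16 13 5)(2 12 15)(7 10 17))^(-16)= (1 3 13)(2 15 12)(5 8 16)(7 17 10)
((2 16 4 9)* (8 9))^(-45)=((2 16 4 8 9))^(-45)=(16)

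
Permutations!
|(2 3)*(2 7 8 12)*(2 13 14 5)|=|(2 3 7 8 12 13 14 5)|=8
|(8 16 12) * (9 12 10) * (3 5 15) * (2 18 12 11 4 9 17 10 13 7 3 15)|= 18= |(2 18 12 8 16 13 7 3 5)(4 9 11)(10 17)|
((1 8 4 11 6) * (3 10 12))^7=(1 4 6 8 11)(3 10 12)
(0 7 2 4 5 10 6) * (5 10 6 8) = [7, 1, 4, 3, 10, 6, 0, 2, 5, 9, 8] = (0 7 2 4 10 8 5 6)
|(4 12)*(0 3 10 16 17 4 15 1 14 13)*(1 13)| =|(0 3 10 16 17 4 12 15 13)(1 14)| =18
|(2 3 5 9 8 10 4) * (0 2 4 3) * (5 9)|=|(0 2)(3 9 8 10)|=4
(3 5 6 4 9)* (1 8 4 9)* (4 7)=(1 8 7 4)(3 5 6 9)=[0, 8, 2, 5, 1, 6, 9, 4, 7, 3]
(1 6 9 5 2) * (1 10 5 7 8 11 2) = [0, 6, 10, 3, 4, 1, 9, 8, 11, 7, 5, 2] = (1 6 9 7 8 11 2 10 5)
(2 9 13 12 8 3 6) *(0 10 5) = [10, 1, 9, 6, 4, 0, 2, 7, 3, 13, 5, 11, 8, 12] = (0 10 5)(2 9 13 12 8 3 6)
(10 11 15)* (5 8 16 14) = (5 8 16 14)(10 11 15) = [0, 1, 2, 3, 4, 8, 6, 7, 16, 9, 11, 15, 12, 13, 5, 10, 14]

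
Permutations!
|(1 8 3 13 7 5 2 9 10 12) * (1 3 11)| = 24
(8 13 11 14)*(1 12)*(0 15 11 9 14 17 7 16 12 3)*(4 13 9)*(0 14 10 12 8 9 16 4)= [15, 3, 2, 14, 13, 5, 6, 4, 16, 10, 12, 17, 1, 0, 9, 11, 8, 7]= (0 15 11 17 7 4 13)(1 3 14 9 10 12)(8 16)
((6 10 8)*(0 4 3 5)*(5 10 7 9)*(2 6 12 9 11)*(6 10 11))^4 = ((0 4 3 11 2 10 8 12 9 5)(6 7))^4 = (0 2 9 3 8)(4 10 5 11 12)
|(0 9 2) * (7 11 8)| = 3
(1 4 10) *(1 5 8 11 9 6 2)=(1 4 10 5 8 11 9 6 2)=[0, 4, 1, 3, 10, 8, 2, 7, 11, 6, 5, 9]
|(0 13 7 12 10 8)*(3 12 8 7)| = 7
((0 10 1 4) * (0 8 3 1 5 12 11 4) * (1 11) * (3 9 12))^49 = ((0 10 5 3 11 4 8 9 12 1))^49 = (0 1 12 9 8 4 11 3 5 10)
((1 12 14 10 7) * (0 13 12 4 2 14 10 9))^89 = ((0 13 12 10 7 1 4 2 14 9))^89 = (0 9 14 2 4 1 7 10 12 13)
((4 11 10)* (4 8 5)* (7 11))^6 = (11)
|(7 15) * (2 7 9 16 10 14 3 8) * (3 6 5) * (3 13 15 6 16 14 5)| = 35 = |(2 7 6 3 8)(5 13 15 9 14 16 10)|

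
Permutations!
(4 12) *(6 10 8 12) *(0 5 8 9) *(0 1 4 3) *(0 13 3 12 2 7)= (0 5 8 2 7)(1 4 6 10 9)(3 13)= [5, 4, 7, 13, 6, 8, 10, 0, 2, 1, 9, 11, 12, 3]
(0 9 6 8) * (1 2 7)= [9, 2, 7, 3, 4, 5, 8, 1, 0, 6]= (0 9 6 8)(1 2 7)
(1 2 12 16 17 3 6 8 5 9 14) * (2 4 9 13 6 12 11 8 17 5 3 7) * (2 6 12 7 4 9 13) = (1 9 14)(2 11 8 3 7 6 17 4 13 12 16 5) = [0, 9, 11, 7, 13, 2, 17, 6, 3, 14, 10, 8, 16, 12, 1, 15, 5, 4]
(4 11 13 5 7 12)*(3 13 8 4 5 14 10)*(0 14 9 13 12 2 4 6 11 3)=(0 14 10)(2 4 3 12 5 7)(6 11 8)(9 13)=[14, 1, 4, 12, 3, 7, 11, 2, 6, 13, 0, 8, 5, 9, 10]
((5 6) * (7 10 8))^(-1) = (5 6)(7 8 10)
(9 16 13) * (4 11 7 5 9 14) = (4 11 7 5 9 16 13 14) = [0, 1, 2, 3, 11, 9, 6, 5, 8, 16, 10, 7, 12, 14, 4, 15, 13]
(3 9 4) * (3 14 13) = (3 9 4 14 13) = [0, 1, 2, 9, 14, 5, 6, 7, 8, 4, 10, 11, 12, 3, 13]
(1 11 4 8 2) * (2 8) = [0, 11, 1, 3, 2, 5, 6, 7, 8, 9, 10, 4] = (1 11 4 2)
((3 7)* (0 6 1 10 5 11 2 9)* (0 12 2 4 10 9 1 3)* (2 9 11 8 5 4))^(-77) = (0 7 3 6)(1 11 2)(4 10)(5 8)(9 12)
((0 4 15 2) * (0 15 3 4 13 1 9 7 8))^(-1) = (0 8 7 9 1 13)(2 15)(3 4)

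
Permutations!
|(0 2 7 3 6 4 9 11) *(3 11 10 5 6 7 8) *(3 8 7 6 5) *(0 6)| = 9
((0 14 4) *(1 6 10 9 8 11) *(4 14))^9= ((14)(0 4)(1 6 10 9 8 11))^9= (14)(0 4)(1 9)(6 8)(10 11)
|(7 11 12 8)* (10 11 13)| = 6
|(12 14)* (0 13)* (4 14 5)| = |(0 13)(4 14 12 5)| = 4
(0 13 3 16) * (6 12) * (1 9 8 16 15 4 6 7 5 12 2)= (0 13 3 15 4 6 2 1 9 8 16)(5 12 7)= [13, 9, 1, 15, 6, 12, 2, 5, 16, 8, 10, 11, 7, 3, 14, 4, 0]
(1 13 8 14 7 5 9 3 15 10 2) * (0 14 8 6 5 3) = (0 14 7 3 15 10 2 1 13 6 5 9) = [14, 13, 1, 15, 4, 9, 5, 3, 8, 0, 2, 11, 12, 6, 7, 10]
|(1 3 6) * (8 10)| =|(1 3 6)(8 10)| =6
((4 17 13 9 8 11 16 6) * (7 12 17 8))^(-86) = ((4 8 11 16 6)(7 12 17 13 9))^(-86) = (4 6 16 11 8)(7 9 13 17 12)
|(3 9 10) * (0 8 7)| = 3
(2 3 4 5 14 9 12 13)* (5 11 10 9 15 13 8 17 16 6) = (2 3 4 11 10 9 12 8 17 16 6 5 14 15 13) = [0, 1, 3, 4, 11, 14, 5, 7, 17, 12, 9, 10, 8, 2, 15, 13, 6, 16]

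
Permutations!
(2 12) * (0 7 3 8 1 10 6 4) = (0 7 3 8 1 10 6 4)(2 12) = [7, 10, 12, 8, 0, 5, 4, 3, 1, 9, 6, 11, 2]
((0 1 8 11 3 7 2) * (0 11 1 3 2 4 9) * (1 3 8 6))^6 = ((0 8 3 7 4 9)(1 6)(2 11))^6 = (11)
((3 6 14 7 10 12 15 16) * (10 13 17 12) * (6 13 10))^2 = ((3 13 17 12 15 16)(6 14 7 10))^2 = (3 17 15)(6 7)(10 14)(12 16 13)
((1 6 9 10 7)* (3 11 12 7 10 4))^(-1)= ((1 6 9 4 3 11 12 7))^(-1)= (1 7 12 11 3 4 9 6)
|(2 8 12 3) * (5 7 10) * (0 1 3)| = 6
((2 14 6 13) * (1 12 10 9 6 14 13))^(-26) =(14)(1 6 9 10 12)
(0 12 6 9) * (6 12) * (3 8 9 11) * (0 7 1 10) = (12)(0 6 11 3 8 9 7 1 10) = [6, 10, 2, 8, 4, 5, 11, 1, 9, 7, 0, 3, 12]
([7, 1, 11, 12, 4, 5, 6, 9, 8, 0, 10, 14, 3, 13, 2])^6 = (14)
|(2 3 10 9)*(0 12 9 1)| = |(0 12 9 2 3 10 1)| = 7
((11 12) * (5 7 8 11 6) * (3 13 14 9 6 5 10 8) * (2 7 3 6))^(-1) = ((2 7 6 10 8 11 12 5 3 13 14 9))^(-1) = (2 9 14 13 3 5 12 11 8 10 6 7)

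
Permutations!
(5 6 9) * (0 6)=[6, 1, 2, 3, 4, 0, 9, 7, 8, 5]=(0 6 9 5)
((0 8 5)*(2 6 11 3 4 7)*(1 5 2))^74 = ((0 8 2 6 11 3 4 7 1 5))^74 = (0 11 1 2 4)(3 5 6 7 8)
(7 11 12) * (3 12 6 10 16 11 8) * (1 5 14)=(1 5 14)(3 12 7 8)(6 10 16 11)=[0, 5, 2, 12, 4, 14, 10, 8, 3, 9, 16, 6, 7, 13, 1, 15, 11]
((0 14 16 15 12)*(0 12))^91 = (0 15 16 14)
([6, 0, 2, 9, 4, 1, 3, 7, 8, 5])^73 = (0 6 3 9 5 1)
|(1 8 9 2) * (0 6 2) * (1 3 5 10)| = |(0 6 2 3 5 10 1 8 9)| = 9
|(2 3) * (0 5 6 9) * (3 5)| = 6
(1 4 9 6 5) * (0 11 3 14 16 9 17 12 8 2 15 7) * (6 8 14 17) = (0 11 3 17 12 14 16 9 8 2 15 7)(1 4 6 5) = [11, 4, 15, 17, 6, 1, 5, 0, 2, 8, 10, 3, 14, 13, 16, 7, 9, 12]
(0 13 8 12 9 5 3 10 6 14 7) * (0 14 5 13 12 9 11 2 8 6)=(0 12 11 2 8 9 13 6 5 3 10)(7 14)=[12, 1, 8, 10, 4, 3, 5, 14, 9, 13, 0, 2, 11, 6, 7]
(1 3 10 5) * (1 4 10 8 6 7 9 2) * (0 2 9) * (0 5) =(0 2 1 3 8 6 7 5 4 10) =[2, 3, 1, 8, 10, 4, 7, 5, 6, 9, 0]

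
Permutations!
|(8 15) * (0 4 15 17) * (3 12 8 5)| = 8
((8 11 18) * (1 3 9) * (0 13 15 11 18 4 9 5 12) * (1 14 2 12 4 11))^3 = (0 1 4 2 13 3 9 12 15 5 14)(8 18)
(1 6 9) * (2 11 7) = (1 6 9)(2 11 7) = [0, 6, 11, 3, 4, 5, 9, 2, 8, 1, 10, 7]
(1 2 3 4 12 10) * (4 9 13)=(1 2 3 9 13 4 12 10)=[0, 2, 3, 9, 12, 5, 6, 7, 8, 13, 1, 11, 10, 4]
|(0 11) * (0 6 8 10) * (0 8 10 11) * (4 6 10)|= 6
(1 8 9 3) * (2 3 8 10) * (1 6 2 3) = (1 10 3 6 2)(8 9) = [0, 10, 1, 6, 4, 5, 2, 7, 9, 8, 3]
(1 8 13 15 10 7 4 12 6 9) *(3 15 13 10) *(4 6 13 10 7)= (1 8 7 6 9)(3 15)(4 12 13 10)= [0, 8, 2, 15, 12, 5, 9, 6, 7, 1, 4, 11, 13, 10, 14, 3]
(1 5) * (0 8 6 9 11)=[8, 5, 2, 3, 4, 1, 9, 7, 6, 11, 10, 0]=(0 8 6 9 11)(1 5)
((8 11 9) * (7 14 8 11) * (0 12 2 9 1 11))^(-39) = (14)(0 12 2 9)(1 11)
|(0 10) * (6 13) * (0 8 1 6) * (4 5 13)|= |(0 10 8 1 6 4 5 13)|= 8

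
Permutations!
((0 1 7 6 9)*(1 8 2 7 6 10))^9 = (0 8 2 7 10 1 6 9)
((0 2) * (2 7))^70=(0 7 2)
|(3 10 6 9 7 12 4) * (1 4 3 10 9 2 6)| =12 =|(1 4 10)(2 6)(3 9 7 12)|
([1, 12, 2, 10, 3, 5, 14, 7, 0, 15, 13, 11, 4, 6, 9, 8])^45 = (0 9 13 4)(1 15 6 3)(8 14 10 12)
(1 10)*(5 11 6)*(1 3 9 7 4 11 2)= (1 10 3 9 7 4 11 6 5 2)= [0, 10, 1, 9, 11, 2, 5, 4, 8, 7, 3, 6]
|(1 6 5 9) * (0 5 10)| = 6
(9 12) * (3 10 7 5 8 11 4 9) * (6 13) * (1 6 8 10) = (1 6 13 8 11 4 9 12 3)(5 10 7) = [0, 6, 2, 1, 9, 10, 13, 5, 11, 12, 7, 4, 3, 8]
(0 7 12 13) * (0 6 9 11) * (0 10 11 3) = (0 7 12 13 6 9 3)(10 11) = [7, 1, 2, 0, 4, 5, 9, 12, 8, 3, 11, 10, 13, 6]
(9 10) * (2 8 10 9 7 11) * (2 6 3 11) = (2 8 10 7)(3 11 6) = [0, 1, 8, 11, 4, 5, 3, 2, 10, 9, 7, 6]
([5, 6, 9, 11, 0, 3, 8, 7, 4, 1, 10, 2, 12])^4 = (12)(0 2 8 3 1)(4 11 6 5 9)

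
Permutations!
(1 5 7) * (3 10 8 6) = (1 5 7)(3 10 8 6) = [0, 5, 2, 10, 4, 7, 3, 1, 6, 9, 8]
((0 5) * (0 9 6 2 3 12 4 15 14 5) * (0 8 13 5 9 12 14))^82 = (0 4 5 8 15 12 13)(2 14 6 3 9)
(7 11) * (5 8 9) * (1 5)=(1 5 8 9)(7 11)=[0, 5, 2, 3, 4, 8, 6, 11, 9, 1, 10, 7]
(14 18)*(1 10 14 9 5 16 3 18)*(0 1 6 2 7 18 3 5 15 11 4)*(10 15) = [1, 15, 7, 3, 0, 16, 2, 18, 8, 10, 14, 4, 12, 13, 6, 11, 5, 17, 9] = (0 1 15 11 4)(2 7 18 9 10 14 6)(5 16)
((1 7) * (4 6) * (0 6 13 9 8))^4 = ((0 6 4 13 9 8)(1 7))^4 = (0 9 4)(6 8 13)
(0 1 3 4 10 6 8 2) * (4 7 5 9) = (0 1 3 7 5 9 4 10 6 8 2) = [1, 3, 0, 7, 10, 9, 8, 5, 2, 4, 6]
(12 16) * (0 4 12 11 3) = [4, 1, 2, 0, 12, 5, 6, 7, 8, 9, 10, 3, 16, 13, 14, 15, 11] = (0 4 12 16 11 3)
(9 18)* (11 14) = (9 18)(11 14) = [0, 1, 2, 3, 4, 5, 6, 7, 8, 18, 10, 14, 12, 13, 11, 15, 16, 17, 9]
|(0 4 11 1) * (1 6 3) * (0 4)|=|(1 4 11 6 3)|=5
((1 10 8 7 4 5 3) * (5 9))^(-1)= (1 3 5 9 4 7 8 10)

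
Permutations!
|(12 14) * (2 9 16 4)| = 4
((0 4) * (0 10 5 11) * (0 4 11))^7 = (0 4 5 11 10)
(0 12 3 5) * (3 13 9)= [12, 1, 2, 5, 4, 0, 6, 7, 8, 3, 10, 11, 13, 9]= (0 12 13 9 3 5)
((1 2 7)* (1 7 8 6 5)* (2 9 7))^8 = (1 9 7 2 8 6 5)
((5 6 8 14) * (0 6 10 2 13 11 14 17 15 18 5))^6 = ((0 6 8 17 15 18 5 10 2 13 11 14))^6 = (0 5)(2 8)(6 10)(11 15)(13 17)(14 18)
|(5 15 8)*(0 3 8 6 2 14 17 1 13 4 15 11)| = |(0 3 8 5 11)(1 13 4 15 6 2 14 17)| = 40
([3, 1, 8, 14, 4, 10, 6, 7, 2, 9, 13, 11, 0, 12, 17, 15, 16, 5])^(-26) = [13, 1, 2, 12, 4, 14, 6, 7, 8, 9, 17, 11, 10, 5, 0, 15, 16, 3]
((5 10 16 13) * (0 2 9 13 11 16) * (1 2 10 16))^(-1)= (0 10)(1 11 16 5 13 9 2)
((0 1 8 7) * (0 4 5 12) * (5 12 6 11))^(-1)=((0 1 8 7 4 12)(5 6 11))^(-1)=(0 12 4 7 8 1)(5 11 6)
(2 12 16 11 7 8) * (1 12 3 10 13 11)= [0, 12, 3, 10, 4, 5, 6, 8, 2, 9, 13, 7, 16, 11, 14, 15, 1]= (1 12 16)(2 3 10 13 11 7 8)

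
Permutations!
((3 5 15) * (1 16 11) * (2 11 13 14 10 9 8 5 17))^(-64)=(1 16 13 14 10 9 8 5 15 3 17 2 11)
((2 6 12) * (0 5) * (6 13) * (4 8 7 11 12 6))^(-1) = (0 5)(2 12 11 7 8 4 13) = ((0 5)(2 13 4 8 7 11 12))^(-1)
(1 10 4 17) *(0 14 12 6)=(0 14 12 6)(1 10 4 17)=[14, 10, 2, 3, 17, 5, 0, 7, 8, 9, 4, 11, 6, 13, 12, 15, 16, 1]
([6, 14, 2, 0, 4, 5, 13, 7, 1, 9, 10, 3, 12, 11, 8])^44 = (0 3 11 13 6)(1 8 14)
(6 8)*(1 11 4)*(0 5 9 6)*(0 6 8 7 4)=(0 5 9 8 6 7 4 1 11)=[5, 11, 2, 3, 1, 9, 7, 4, 6, 8, 10, 0]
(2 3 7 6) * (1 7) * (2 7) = (1 2 3)(6 7) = [0, 2, 3, 1, 4, 5, 7, 6]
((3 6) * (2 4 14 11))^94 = (2 14)(4 11)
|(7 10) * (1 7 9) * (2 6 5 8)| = |(1 7 10 9)(2 6 5 8)| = 4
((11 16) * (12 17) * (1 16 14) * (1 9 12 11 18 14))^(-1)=(1 11 17 12 9 14 18 16)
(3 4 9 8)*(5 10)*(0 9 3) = [9, 1, 2, 4, 3, 10, 6, 7, 0, 8, 5] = (0 9 8)(3 4)(5 10)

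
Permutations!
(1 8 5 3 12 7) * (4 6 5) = (1 8 4 6 5 3 12 7) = [0, 8, 2, 12, 6, 3, 5, 1, 4, 9, 10, 11, 7]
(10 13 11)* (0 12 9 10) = (0 12 9 10 13 11) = [12, 1, 2, 3, 4, 5, 6, 7, 8, 10, 13, 0, 9, 11]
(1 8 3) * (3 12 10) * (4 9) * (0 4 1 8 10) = [4, 10, 2, 8, 9, 5, 6, 7, 12, 1, 3, 11, 0] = (0 4 9 1 10 3 8 12)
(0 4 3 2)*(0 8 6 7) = (0 4 3 2 8 6 7) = [4, 1, 8, 2, 3, 5, 7, 0, 6]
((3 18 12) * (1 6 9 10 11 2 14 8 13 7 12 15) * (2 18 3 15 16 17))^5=(1 18 8)(2 12 10)(6 16 13)(7 9 17)(11 14 15)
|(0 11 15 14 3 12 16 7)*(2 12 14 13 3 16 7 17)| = |(0 11 15 13 3 14 16 17 2 12 7)| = 11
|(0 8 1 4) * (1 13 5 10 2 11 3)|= 10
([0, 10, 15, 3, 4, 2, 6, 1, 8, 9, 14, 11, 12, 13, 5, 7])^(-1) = (1 7 15 2 5 14 10)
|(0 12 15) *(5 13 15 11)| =6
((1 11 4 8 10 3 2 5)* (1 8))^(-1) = ((1 11 4)(2 5 8 10 3))^(-1) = (1 4 11)(2 3 10 8 5)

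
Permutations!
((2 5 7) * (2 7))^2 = ((7)(2 5))^2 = (7)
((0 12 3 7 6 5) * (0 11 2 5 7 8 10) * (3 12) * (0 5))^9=(12)(0 8 5 2 3 10 11)(6 7)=((12)(0 3 8 10 5 11 2)(6 7))^9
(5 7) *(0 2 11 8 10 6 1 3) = (0 2 11 8 10 6 1 3)(5 7) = [2, 3, 11, 0, 4, 7, 1, 5, 10, 9, 6, 8]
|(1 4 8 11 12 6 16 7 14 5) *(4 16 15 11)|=20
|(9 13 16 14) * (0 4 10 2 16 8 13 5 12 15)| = 10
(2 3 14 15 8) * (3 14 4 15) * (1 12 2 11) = (1 12 2 14 3 4 15 8 11) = [0, 12, 14, 4, 15, 5, 6, 7, 11, 9, 10, 1, 2, 13, 3, 8]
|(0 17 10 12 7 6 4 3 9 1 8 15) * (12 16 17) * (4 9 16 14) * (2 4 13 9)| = |(0 12 7 6 2 4 3 16 17 10 14 13 9 1 8 15)| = 16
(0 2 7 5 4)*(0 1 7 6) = (0 2 6)(1 7 5 4) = [2, 7, 6, 3, 1, 4, 0, 5]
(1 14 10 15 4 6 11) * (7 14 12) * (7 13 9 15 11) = (1 12 13 9 15 4 6 7 14 10 11) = [0, 12, 2, 3, 6, 5, 7, 14, 8, 15, 11, 1, 13, 9, 10, 4]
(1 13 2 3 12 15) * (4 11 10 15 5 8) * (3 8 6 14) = [0, 13, 8, 12, 11, 6, 14, 7, 4, 9, 15, 10, 5, 2, 3, 1] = (1 13 2 8 4 11 10 15)(3 12 5 6 14)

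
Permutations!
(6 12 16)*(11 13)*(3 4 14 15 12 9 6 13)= [0, 1, 2, 4, 14, 5, 9, 7, 8, 6, 10, 3, 16, 11, 15, 12, 13]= (3 4 14 15 12 16 13 11)(6 9)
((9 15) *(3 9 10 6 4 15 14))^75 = (4 6 10 15)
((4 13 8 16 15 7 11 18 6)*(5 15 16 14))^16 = (4 7 8 18 5)(6 15 13 11 14) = ((4 13 8 14 5 15 7 11 18 6))^16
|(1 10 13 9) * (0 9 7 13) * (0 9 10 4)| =|(0 10 9 1 4)(7 13)| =10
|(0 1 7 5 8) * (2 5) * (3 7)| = 7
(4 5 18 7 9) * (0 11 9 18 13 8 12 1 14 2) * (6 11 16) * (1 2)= [16, 14, 0, 3, 5, 13, 11, 18, 12, 4, 10, 9, 2, 8, 1, 15, 6, 17, 7]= (0 16 6 11 9 4 5 13 8 12 2)(1 14)(7 18)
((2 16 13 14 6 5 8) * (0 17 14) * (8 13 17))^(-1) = ((0 8 2 16 17 14 6 5 13))^(-1) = (0 13 5 6 14 17 16 2 8)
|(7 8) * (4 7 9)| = |(4 7 8 9)| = 4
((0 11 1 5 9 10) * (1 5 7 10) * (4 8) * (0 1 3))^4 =(0 3 9 5 11)(1 7 10)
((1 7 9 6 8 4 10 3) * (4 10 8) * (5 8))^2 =(1 9 4 8 3 7 6 5 10)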